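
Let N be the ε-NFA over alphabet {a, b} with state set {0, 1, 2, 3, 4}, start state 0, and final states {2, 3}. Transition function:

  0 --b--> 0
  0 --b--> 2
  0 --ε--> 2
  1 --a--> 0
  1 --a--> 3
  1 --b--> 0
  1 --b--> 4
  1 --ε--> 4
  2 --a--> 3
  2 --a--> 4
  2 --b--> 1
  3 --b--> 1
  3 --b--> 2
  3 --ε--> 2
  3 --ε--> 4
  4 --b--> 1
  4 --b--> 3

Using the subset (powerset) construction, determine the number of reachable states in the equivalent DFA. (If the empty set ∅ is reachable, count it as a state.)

Start state of the DFA: {0, 2} (ε-closure of the NFA start).
{0, 2} --a--> {2, 3, 4}  [new]
{0, 2} --b--> {0, 1, 2, 4}  [new]
{2, 3, 4} --a--> {2, 3, 4}  [seen]
{2, 3, 4} --b--> {1, 2, 3, 4}  [new]
{0, 1, 2, 4} --a--> {0, 2, 3, 4}  [new]
{0, 1, 2, 4} --b--> {0, 1, 2, 3, 4}  [new]
{1, 2, 3, 4} --a--> {0, 2, 3, 4}  [seen]
{1, 2, 3, 4} --b--> {0, 1, 2, 3, 4}  [seen]
{0, 2, 3, 4} --a--> {2, 3, 4}  [seen]
{0, 2, 3, 4} --b--> {0, 1, 2, 3, 4}  [seen]
{0, 1, 2, 3, 4} --a--> {0, 2, 3, 4}  [seen]
{0, 1, 2, 3, 4} --b--> {0, 1, 2, 3, 4}  [seen]
Reachable DFA states: {0, 2}, {2, 3, 4}, {0, 1, 2, 4}, {1, 2, 3, 4}, {0, 2, 3, 4}, {0, 1, 2, 3, 4}.

6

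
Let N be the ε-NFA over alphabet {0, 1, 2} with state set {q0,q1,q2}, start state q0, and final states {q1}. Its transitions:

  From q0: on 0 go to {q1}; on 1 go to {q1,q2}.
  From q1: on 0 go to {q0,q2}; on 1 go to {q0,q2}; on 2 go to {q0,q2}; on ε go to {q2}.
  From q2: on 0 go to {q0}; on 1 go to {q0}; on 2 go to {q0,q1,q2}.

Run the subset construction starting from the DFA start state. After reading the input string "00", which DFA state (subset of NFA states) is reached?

{q0,q2}

Start: {q0}.
δ(q0,0) = {q1}.
Union: {q1}.
ε-closure gives {q1,q2}.
After 0: {q1,q2}.
δ(q1,0) = {q0,q2}; δ(q2,0) = {q0}.
Union: {q0,q2}.
After 0: {q0,q2}.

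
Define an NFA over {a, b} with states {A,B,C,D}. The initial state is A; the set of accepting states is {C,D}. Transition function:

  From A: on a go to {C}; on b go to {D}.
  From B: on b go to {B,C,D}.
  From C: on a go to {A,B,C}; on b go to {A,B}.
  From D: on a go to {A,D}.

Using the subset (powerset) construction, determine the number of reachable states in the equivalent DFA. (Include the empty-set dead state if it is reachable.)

Start state of the DFA: {A}.
{A} --a--> {C}  [new]
{A} --b--> {D}  [new]
{C} --a--> {A,B,C}  [new]
{C} --b--> {A,B}  [new]
{D} --a--> {A,D}  [new]
{D} --b--> ∅  [new]
{A,B,C} --a--> {A,B,C}  [seen]
{A,B,C} --b--> {A,B,C,D}  [new]
{A,B} --a--> {C}  [seen]
{A,B} --b--> {B,C,D}  [new]
{A,D} --a--> {A,C,D}  [new]
{A,D} --b--> {D}  [seen]
∅ --a--> ∅  [seen]
∅ --b--> ∅  [seen]
{A,B,C,D} --a--> {A,B,C,D}  [seen]
{A,B,C,D} --b--> {A,B,C,D}  [seen]
{B,C,D} --a--> {A,B,C,D}  [seen]
{B,C,D} --b--> {A,B,C,D}  [seen]
{A,C,D} --a--> {A,B,C,D}  [seen]
{A,C,D} --b--> {A,B,D}  [new]
{A,B,D} --a--> {A,C,D}  [seen]
{A,B,D} --b--> {B,C,D}  [seen]
Reachable DFA states: {A}, {C}, {D}, {A,B,C}, {A,B}, {A,D}, ∅, {A,B,C,D}, {B,C,D}, {A,C,D}, {A,B,D}.

11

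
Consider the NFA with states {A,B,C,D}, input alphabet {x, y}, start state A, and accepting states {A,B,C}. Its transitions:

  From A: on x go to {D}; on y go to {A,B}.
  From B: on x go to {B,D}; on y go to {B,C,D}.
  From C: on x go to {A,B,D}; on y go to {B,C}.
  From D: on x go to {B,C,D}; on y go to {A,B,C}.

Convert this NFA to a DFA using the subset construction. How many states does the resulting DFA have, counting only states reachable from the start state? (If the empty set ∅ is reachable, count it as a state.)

8

Start state of the DFA: {A}.
{A} --x--> {D}  [new]
{A} --y--> {A,B}  [new]
{D} --x--> {B,C,D}  [new]
{D} --y--> {A,B,C}  [new]
{A,B} --x--> {B,D}  [new]
{A,B} --y--> {A,B,C,D}  [new]
{B,C,D} --x--> {A,B,C,D}  [seen]
{B,C,D} --y--> {A,B,C,D}  [seen]
{A,B,C} --x--> {A,B,D}  [new]
{A,B,C} --y--> {A,B,C,D}  [seen]
{B,D} --x--> {B,C,D}  [seen]
{B,D} --y--> {A,B,C,D}  [seen]
{A,B,C,D} --x--> {A,B,C,D}  [seen]
{A,B,C,D} --y--> {A,B,C,D}  [seen]
{A,B,D} --x--> {B,C,D}  [seen]
{A,B,D} --y--> {A,B,C,D}  [seen]
Reachable DFA states: {A}, {D}, {A,B}, {B,C,D}, {A,B,C}, {B,D}, {A,B,C,D}, {A,B,D}.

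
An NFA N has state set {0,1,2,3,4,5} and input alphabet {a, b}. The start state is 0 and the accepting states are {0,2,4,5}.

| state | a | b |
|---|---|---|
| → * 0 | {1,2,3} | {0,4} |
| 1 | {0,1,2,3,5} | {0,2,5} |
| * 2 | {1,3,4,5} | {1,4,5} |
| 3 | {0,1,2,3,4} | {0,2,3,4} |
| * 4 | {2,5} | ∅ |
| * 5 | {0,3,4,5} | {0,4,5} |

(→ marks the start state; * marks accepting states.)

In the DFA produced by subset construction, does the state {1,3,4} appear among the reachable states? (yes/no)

no

Start state of the DFA: {0}.
{0} --a--> {1,2,3}  [new]
{0} --b--> {0,4}  [new]
{1,2,3} --a--> {0,1,2,3,4,5}  [new]
{1,2,3} --b--> {0,1,2,3,4,5}  [seen]
{0,4} --a--> {1,2,3,5}  [new]
{0,4} --b--> {0,4}  [seen]
{0,1,2,3,4,5} --a--> {0,1,2,3,4,5}  [seen]
{0,1,2,3,4,5} --b--> {0,1,2,3,4,5}  [seen]
{1,2,3,5} --a--> {0,1,2,3,4,5}  [seen]
{1,2,3,5} --b--> {0,1,2,3,4,5}  [seen]
Reachable DFA states: {0}, {1,2,3}, {0,4}, {0,1,2,3,4,5}, {1,2,3,5}.
{1,3,4} is not among them.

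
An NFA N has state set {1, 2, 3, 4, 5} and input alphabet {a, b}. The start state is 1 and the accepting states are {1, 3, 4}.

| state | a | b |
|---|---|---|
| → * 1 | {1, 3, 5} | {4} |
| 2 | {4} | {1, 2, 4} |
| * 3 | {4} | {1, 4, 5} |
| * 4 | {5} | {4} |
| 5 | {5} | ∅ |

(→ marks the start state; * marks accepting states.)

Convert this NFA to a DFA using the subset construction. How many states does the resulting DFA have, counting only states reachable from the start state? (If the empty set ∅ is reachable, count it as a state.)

Start state of the DFA: {1}.
{1} --a--> {1, 3, 5}  [new]
{1} --b--> {4}  [new]
{1, 3, 5} --a--> {1, 3, 4, 5}  [new]
{1, 3, 5} --b--> {1, 4, 5}  [new]
{4} --a--> {5}  [new]
{4} --b--> {4}  [seen]
{1, 3, 4, 5} --a--> {1, 3, 4, 5}  [seen]
{1, 3, 4, 5} --b--> {1, 4, 5}  [seen]
{1, 4, 5} --a--> {1, 3, 5}  [seen]
{1, 4, 5} --b--> {4}  [seen]
{5} --a--> {5}  [seen]
{5} --b--> ∅  [new]
∅ --a--> ∅  [seen]
∅ --b--> ∅  [seen]
Reachable DFA states: {1}, {1, 3, 5}, {4}, {1, 3, 4, 5}, {1, 4, 5}, {5}, ∅.

7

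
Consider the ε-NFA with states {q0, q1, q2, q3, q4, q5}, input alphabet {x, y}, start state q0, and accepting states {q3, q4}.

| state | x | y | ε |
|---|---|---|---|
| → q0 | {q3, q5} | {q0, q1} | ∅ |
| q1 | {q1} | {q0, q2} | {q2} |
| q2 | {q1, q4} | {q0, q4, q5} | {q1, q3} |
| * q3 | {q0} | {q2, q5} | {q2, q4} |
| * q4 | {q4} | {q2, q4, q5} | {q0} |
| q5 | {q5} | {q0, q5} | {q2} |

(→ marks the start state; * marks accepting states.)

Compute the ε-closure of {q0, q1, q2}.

{q0, q1, q2, q3, q4}

Begin with {q0, q1, q2}.
q2 →ε {q1, q3}; add q3.
q3 →ε {q2, q4}; add q4.
ε-closure = {q0, q1, q2, q3, q4}.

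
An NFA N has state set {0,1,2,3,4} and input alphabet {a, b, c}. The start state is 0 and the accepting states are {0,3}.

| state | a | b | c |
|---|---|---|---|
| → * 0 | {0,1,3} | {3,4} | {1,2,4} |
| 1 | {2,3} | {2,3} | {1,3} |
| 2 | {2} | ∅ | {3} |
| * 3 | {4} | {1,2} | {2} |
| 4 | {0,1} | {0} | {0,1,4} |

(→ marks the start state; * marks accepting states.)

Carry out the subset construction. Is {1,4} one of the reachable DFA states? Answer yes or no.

Start state of the DFA: {0}.
{0} --a--> {0,1,3}  [new]
{0} --b--> {3,4}  [new]
{0} --c--> {1,2,4}  [new]
{0,1,3} --a--> {0,1,2,3,4}  [new]
{0,1,3} --b--> {1,2,3,4}  [new]
{0,1,3} --c--> {1,2,3,4}  [seen]
{3,4} --a--> {0,1,4}  [new]
{3,4} --b--> {0,1,2}  [new]
{3,4} --c--> {0,1,2,4}  [new]
{1,2,4} --a--> {0,1,2,3}  [new]
{1,2,4} --b--> {0,2,3}  [new]
{1,2,4} --c--> {0,1,3,4}  [new]
{0,1,2,3,4} --a--> {0,1,2,3,4}  [seen]
{0,1,2,3,4} --b--> {0,1,2,3,4}  [seen]
{0,1,2,3,4} --c--> {0,1,2,3,4}  [seen]
{1,2,3,4} --a--> {0,1,2,3,4}  [seen]
{1,2,3,4} --b--> {0,1,2,3}  [seen]
{1,2,3,4} --c--> {0,1,2,3,4}  [seen]
{0,1,4} --a--> {0,1,2,3}  [seen]
{0,1,4} --b--> {0,2,3,4}  [new]
{0,1,4} --c--> {0,1,2,3,4}  [seen]
{0,1,2} --a--> {0,1,2,3}  [seen]
{0,1,2} --b--> {2,3,4}  [new]
{0,1,2} --c--> {1,2,3,4}  [seen]
{0,1,2,4} --a--> {0,1,2,3}  [seen]
{0,1,2,4} --b--> {0,2,3,4}  [seen]
{0,1,2,4} --c--> {0,1,2,3,4}  [seen]
{0,1,2,3} --a--> {0,1,2,3,4}  [seen]
{0,1,2,3} --b--> {1,2,3,4}  [seen]
{0,1,2,3} --c--> {1,2,3,4}  [seen]
{0,2,3} --a--> {0,1,2,3,4}  [seen]
{0,2,3} --b--> {1,2,3,4}  [seen]
{0,2,3} --c--> {1,2,3,4}  [seen]
{0,1,3,4} --a--> {0,1,2,3,4}  [seen]
{0,1,3,4} --b--> {0,1,2,3,4}  [seen]
{0,1,3,4} --c--> {0,1,2,3,4}  [seen]
{0,2,3,4} --a--> {0,1,2,3,4}  [seen]
{0,2,3,4} --b--> {0,1,2,3,4}  [seen]
{0,2,3,4} --c--> {0,1,2,3,4}  [seen]
{2,3,4} --a--> {0,1,2,4}  [seen]
{2,3,4} --b--> {0,1,2}  [seen]
{2,3,4} --c--> {0,1,2,3,4}  [seen]
Reachable DFA states: {0}, {0,1,3}, {3,4}, {1,2,4}, {0,1,2,3,4}, {1,2,3,4}, {0,1,4}, {0,1,2}, {0,1,2,4}, {0,1,2,3}, {0,2,3}, {0,1,3,4}, {0,2,3,4}, {2,3,4}.
{1,4} is not among them.

no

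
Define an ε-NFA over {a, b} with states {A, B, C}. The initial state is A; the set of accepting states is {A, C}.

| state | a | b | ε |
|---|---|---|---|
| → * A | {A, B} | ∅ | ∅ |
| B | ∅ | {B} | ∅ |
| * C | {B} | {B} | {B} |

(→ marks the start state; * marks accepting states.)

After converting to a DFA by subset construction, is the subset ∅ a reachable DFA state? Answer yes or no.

Start state of the DFA: {A} (ε-closure of the NFA start).
{A} --a--> {A, B}  [new]
{A} --b--> ∅  [new]
{A, B} --a--> {A, B}  [seen]
{A, B} --b--> {B}  [new]
∅ --a--> ∅  [seen]
∅ --b--> ∅  [seen]
{B} --a--> ∅  [seen]
{B} --b--> {B}  [seen]
Reachable DFA states: {A}, {A, B}, ∅, {B}.
∅ is among them.

yes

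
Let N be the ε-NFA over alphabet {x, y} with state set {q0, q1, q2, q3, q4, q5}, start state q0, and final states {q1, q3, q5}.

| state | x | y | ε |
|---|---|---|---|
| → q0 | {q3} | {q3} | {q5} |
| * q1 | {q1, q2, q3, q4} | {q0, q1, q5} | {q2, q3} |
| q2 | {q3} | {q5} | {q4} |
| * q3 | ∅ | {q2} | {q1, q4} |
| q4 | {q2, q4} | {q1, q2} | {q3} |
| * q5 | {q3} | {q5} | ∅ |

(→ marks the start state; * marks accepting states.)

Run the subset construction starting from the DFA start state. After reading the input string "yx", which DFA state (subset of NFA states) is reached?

Start: {q0, q5}.
δ(q0,y) = {q3}; δ(q5,y) = {q5}.
Union: {q3, q5}.
ε-closure gives {q1, q2, q3, q4, q5}.
After y: {q1, q2, q3, q4, q5}.
δ(q1,x) = {q1, q2, q3, q4}; δ(q2,x) = {q3}; δ(q3,x) = ∅; δ(q4,x) = {q2, q4}; δ(q5,x) = {q3}.
Union: {q1, q2, q3, q4}.
After x: {q1, q2, q3, q4}.

{q1, q2, q3, q4}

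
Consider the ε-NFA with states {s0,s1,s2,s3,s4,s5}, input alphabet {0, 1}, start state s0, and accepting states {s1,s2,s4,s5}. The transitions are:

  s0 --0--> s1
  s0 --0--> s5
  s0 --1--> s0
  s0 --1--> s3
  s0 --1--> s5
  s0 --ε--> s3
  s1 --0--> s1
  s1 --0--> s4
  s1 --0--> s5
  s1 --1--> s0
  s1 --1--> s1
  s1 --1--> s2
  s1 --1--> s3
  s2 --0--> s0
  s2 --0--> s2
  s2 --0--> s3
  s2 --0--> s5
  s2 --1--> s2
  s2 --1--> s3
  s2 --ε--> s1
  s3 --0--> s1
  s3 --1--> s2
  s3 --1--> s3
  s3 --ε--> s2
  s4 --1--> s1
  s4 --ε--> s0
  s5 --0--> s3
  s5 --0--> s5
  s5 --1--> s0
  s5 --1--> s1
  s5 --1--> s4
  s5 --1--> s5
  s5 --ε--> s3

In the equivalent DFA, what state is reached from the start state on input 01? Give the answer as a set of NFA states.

{s0,s1,s2,s3,s4,s5}

Start: {s0,s1,s2,s3}.
δ(s0,0) = {s1,s5}; δ(s1,0) = {s1,s4,s5}; δ(s2,0) = {s0,s2,s3,s5}; δ(s3,0) = {s1}.
Union: {s0,s1,s2,s3,s4,s5}.
After 0: {s0,s1,s2,s3,s4,s5}.
δ(s0,1) = {s0,s3,s5}; δ(s1,1) = {s0,s1,s2,s3}; δ(s2,1) = {s2,s3}; δ(s3,1) = {s2,s3}; δ(s4,1) = {s1}; δ(s5,1) = {s0,s1,s4,s5}.
Union: {s0,s1,s2,s3,s4,s5}.
After 1: {s0,s1,s2,s3,s4,s5}.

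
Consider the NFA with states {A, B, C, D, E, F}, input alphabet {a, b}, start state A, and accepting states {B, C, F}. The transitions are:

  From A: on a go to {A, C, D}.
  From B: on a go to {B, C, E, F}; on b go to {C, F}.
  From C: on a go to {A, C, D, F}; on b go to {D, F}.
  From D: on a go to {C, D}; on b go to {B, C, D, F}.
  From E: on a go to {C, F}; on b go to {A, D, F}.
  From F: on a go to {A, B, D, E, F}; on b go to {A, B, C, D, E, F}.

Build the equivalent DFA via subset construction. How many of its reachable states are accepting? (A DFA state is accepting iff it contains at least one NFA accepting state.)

4

Start state of the DFA: {A}.
{A} --a--> {A, C, D}  [new]
{A} --b--> ∅  [new]
{A, C, D} --a--> {A, C, D, F}  [new]
{A, C, D} --b--> {B, C, D, F}  [new]
∅ --a--> ∅  [seen]
∅ --b--> ∅  [seen]
{A, C, D, F} --a--> {A, B, C, D, E, F}  [new]
{A, C, D, F} --b--> {A, B, C, D, E, F}  [seen]
{B, C, D, F} --a--> {A, B, C, D, E, F}  [seen]
{B, C, D, F} --b--> {A, B, C, D, E, F}  [seen]
{A, B, C, D, E, F} --a--> {A, B, C, D, E, F}  [seen]
{A, B, C, D, E, F} --b--> {A, B, C, D, E, F}  [seen]
Reachable DFA states: {A}, {A, C, D}, ∅, {A, C, D, F}, {B, C, D, F}, {A, B, C, D, E, F}.
Accepting DFA states (contain an NFA accepting state): {A, C, D}, {A, C, D, F}, {B, C, D, F}, {A, B, C, D, E, F}.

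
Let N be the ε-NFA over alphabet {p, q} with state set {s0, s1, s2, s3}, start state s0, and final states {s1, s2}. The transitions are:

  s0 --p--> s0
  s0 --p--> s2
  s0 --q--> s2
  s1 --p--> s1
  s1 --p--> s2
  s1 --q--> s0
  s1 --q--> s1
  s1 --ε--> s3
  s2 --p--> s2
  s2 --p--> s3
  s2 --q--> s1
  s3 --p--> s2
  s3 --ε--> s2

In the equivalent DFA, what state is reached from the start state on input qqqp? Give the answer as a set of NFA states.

Start: {s0}.
δ(s0,q) = {s2}.
Union: {s2}.
After q: {s2}.
δ(s2,q) = {s1}.
Union: {s1}.
ε-closure gives {s1, s2, s3}.
After q: {s1, s2, s3}.
δ(s1,q) = {s0, s1}; δ(s2,q) = {s1}; δ(s3,q) = ∅.
Union: {s0, s1}.
ε-closure gives {s0, s1, s2, s3}.
After q: {s0, s1, s2, s3}.
δ(s0,p) = {s0, s2}; δ(s1,p) = {s1, s2}; δ(s2,p) = {s2, s3}; δ(s3,p) = {s2}.
Union: {s0, s1, s2, s3}.
After p: {s0, s1, s2, s3}.

{s0, s1, s2, s3}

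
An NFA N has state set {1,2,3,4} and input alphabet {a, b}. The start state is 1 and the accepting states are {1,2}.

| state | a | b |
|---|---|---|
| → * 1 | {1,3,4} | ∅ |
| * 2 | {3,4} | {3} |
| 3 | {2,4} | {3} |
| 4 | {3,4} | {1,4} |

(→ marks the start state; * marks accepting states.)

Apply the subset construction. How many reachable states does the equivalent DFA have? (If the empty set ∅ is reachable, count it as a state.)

Start state of the DFA: {1}.
{1} --a--> {1,3,4}  [new]
{1} --b--> ∅  [new]
{1,3,4} --a--> {1,2,3,4}  [new]
{1,3,4} --b--> {1,3,4}  [seen]
∅ --a--> ∅  [seen]
∅ --b--> ∅  [seen]
{1,2,3,4} --a--> {1,2,3,4}  [seen]
{1,2,3,4} --b--> {1,3,4}  [seen]
Reachable DFA states: {1}, {1,3,4}, ∅, {1,2,3,4}.

4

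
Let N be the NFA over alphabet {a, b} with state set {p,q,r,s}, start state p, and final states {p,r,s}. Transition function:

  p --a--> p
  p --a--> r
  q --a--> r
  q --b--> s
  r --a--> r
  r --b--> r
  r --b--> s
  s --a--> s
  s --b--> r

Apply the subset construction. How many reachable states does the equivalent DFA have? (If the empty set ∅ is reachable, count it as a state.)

Start state of the DFA: {p}.
{p} --a--> {p,r}  [new]
{p} --b--> ∅  [new]
{p,r} --a--> {p,r}  [seen]
{p,r} --b--> {r,s}  [new]
∅ --a--> ∅  [seen]
∅ --b--> ∅  [seen]
{r,s} --a--> {r,s}  [seen]
{r,s} --b--> {r,s}  [seen]
Reachable DFA states: {p}, {p,r}, ∅, {r,s}.

4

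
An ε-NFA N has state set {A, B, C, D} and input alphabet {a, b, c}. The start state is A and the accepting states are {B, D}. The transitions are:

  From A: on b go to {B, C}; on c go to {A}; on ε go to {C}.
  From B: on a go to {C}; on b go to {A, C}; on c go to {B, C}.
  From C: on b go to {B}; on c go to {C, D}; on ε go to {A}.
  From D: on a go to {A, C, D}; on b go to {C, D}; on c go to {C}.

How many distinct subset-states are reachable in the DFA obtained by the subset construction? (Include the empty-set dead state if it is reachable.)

5

Start state of the DFA: {A, C} (ε-closure of the NFA start).
{A, C} --a--> ∅  [new]
{A, C} --b--> {A, B, C}  [new]
{A, C} --c--> {A, C, D}  [new]
∅ --a--> ∅  [seen]
∅ --b--> ∅  [seen]
∅ --c--> ∅  [seen]
{A, B, C} --a--> {A, C}  [seen]
{A, B, C} --b--> {A, B, C}  [seen]
{A, B, C} --c--> {A, B, C, D}  [new]
{A, C, D} --a--> {A, C, D}  [seen]
{A, C, D} --b--> {A, B, C, D}  [seen]
{A, C, D} --c--> {A, C, D}  [seen]
{A, B, C, D} --a--> {A, C, D}  [seen]
{A, B, C, D} --b--> {A, B, C, D}  [seen]
{A, B, C, D} --c--> {A, B, C, D}  [seen]
Reachable DFA states: {A, C}, ∅, {A, B, C}, {A, C, D}, {A, B, C, D}.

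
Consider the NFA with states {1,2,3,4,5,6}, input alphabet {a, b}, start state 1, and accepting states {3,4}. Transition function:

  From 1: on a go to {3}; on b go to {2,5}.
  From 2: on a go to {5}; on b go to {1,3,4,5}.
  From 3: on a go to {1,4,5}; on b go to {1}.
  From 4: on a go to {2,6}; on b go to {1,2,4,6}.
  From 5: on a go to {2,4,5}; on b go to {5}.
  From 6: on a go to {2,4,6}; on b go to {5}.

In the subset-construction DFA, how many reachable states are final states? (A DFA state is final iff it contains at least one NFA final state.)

8

Start state of the DFA: {1}.
{1} --a--> {3}  [new]
{1} --b--> {2,5}  [new]
{3} --a--> {1,4,5}  [new]
{3} --b--> {1}  [seen]
{2,5} --a--> {2,4,5}  [new]
{2,5} --b--> {1,3,4,5}  [new]
{1,4,5} --a--> {2,3,4,5,6}  [new]
{1,4,5} --b--> {1,2,4,5,6}  [new]
{2,4,5} --a--> {2,4,5,6}  [new]
{2,4,5} --b--> {1,2,3,4,5,6}  [new]
{1,3,4,5} --a--> {1,2,3,4,5,6}  [seen]
{1,3,4,5} --b--> {1,2,4,5,6}  [seen]
{2,3,4,5,6} --a--> {1,2,4,5,6}  [seen]
{2,3,4,5,6} --b--> {1,2,3,4,5,6}  [seen]
{1,2,4,5,6} --a--> {2,3,4,5,6}  [seen]
{1,2,4,5,6} --b--> {1,2,3,4,5,6}  [seen]
{2,4,5,6} --a--> {2,4,5,6}  [seen]
{2,4,5,6} --b--> {1,2,3,4,5,6}  [seen]
{1,2,3,4,5,6} --a--> {1,2,3,4,5,6}  [seen]
{1,2,3,4,5,6} --b--> {1,2,3,4,5,6}  [seen]
Reachable DFA states: {1}, {3}, {2,5}, {1,4,5}, {2,4,5}, {1,3,4,5}, {2,3,4,5,6}, {1,2,4,5,6}, {2,4,5,6}, {1,2,3,4,5,6}.
Accepting DFA states (contain an NFA accepting state): {3}, {1,4,5}, {2,4,5}, {1,3,4,5}, {2,3,4,5,6}, {1,2,4,5,6}, {2,4,5,6}, {1,2,3,4,5,6}.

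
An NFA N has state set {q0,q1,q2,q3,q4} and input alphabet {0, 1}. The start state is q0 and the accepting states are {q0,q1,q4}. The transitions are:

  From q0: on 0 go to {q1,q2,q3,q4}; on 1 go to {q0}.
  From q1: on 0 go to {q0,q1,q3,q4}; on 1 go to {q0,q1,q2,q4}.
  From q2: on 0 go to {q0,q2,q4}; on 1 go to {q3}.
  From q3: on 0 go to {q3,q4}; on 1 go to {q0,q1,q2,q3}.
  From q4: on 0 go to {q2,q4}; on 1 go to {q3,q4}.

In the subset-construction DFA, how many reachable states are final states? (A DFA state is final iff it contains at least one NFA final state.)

Start state of the DFA: {q0}.
{q0} --0--> {q1,q2,q3,q4}  [new]
{q0} --1--> {q0}  [seen]
{q1,q2,q3,q4} --0--> {q0,q1,q2,q3,q4}  [new]
{q1,q2,q3,q4} --1--> {q0,q1,q2,q3,q4}  [seen]
{q0,q1,q2,q3,q4} --0--> {q0,q1,q2,q3,q4}  [seen]
{q0,q1,q2,q3,q4} --1--> {q0,q1,q2,q3,q4}  [seen]
Reachable DFA states: {q0}, {q1,q2,q3,q4}, {q0,q1,q2,q3,q4}.
Accepting DFA states (contain an NFA accepting state): {q0}, {q1,q2,q3,q4}, {q0,q1,q2,q3,q4}.

3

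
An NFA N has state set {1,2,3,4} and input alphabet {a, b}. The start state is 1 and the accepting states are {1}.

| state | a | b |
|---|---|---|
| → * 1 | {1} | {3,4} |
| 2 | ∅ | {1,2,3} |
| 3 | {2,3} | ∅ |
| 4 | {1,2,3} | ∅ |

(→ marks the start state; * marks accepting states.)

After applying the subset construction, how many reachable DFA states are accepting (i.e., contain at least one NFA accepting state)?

Start state of the DFA: {1}.
{1} --a--> {1}  [seen]
{1} --b--> {3,4}  [new]
{3,4} --a--> {1,2,3}  [new]
{3,4} --b--> ∅  [new]
{1,2,3} --a--> {1,2,3}  [seen]
{1,2,3} --b--> {1,2,3,4}  [new]
∅ --a--> ∅  [seen]
∅ --b--> ∅  [seen]
{1,2,3,4} --a--> {1,2,3}  [seen]
{1,2,3,4} --b--> {1,2,3,4}  [seen]
Reachable DFA states: {1}, {3,4}, {1,2,3}, ∅, {1,2,3,4}.
Accepting DFA states (contain an NFA accepting state): {1}, {1,2,3}, {1,2,3,4}.

3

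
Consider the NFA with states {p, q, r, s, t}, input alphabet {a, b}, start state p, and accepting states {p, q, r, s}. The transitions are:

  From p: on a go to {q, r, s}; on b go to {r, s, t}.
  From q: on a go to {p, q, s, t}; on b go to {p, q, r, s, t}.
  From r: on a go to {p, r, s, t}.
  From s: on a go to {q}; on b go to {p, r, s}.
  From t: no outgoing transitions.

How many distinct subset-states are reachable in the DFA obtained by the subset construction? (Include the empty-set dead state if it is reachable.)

Start state of the DFA: {p}.
{p} --a--> {q, r, s}  [new]
{p} --b--> {r, s, t}  [new]
{q, r, s} --a--> {p, q, r, s, t}  [new]
{q, r, s} --b--> {p, q, r, s, t}  [seen]
{r, s, t} --a--> {p, q, r, s, t}  [seen]
{r, s, t} --b--> {p, r, s}  [new]
{p, q, r, s, t} --a--> {p, q, r, s, t}  [seen]
{p, q, r, s, t} --b--> {p, q, r, s, t}  [seen]
{p, r, s} --a--> {p, q, r, s, t}  [seen]
{p, r, s} --b--> {p, r, s, t}  [new]
{p, r, s, t} --a--> {p, q, r, s, t}  [seen]
{p, r, s, t} --b--> {p, r, s, t}  [seen]
Reachable DFA states: {p}, {q, r, s}, {r, s, t}, {p, q, r, s, t}, {p, r, s}, {p, r, s, t}.

6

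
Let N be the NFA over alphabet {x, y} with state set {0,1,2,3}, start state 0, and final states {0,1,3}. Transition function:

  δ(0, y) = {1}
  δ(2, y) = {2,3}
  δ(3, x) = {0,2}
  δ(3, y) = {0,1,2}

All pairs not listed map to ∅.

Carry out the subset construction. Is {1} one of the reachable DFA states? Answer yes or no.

yes

Start state of the DFA: {0}.
{0} --x--> ∅  [new]
{0} --y--> {1}  [new]
∅ --x--> ∅  [seen]
∅ --y--> ∅  [seen]
{1} --x--> ∅  [seen]
{1} --y--> ∅  [seen]
Reachable DFA states: {0}, ∅, {1}.
{1} is among them.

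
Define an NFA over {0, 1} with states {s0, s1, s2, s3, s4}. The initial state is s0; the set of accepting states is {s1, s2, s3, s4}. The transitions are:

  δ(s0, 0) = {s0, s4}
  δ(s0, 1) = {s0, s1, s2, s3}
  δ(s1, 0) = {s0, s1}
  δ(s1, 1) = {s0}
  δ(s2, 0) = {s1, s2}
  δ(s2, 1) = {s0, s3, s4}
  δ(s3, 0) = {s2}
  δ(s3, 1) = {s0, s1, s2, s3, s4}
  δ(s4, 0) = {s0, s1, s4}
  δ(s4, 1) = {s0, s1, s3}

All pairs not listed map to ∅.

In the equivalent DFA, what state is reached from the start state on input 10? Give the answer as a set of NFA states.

Start: {s0}.
δ(s0,1) = {s0, s1, s2, s3}.
Union: {s0, s1, s2, s3}.
After 1: {s0, s1, s2, s3}.
δ(s0,0) = {s0, s4}; δ(s1,0) = {s0, s1}; δ(s2,0) = {s1, s2}; δ(s3,0) = {s2}.
Union: {s0, s1, s2, s4}.
After 0: {s0, s1, s2, s4}.

{s0, s1, s2, s4}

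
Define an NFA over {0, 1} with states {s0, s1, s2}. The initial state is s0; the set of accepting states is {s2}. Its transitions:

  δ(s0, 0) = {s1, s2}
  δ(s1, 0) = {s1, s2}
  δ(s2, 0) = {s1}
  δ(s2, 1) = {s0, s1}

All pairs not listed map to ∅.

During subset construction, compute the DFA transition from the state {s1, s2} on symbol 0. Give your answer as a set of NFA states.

δ(s1,0) = {s1, s2}; δ(s2,0) = {s1}.
Union: {s1, s2}.

{s1, s2}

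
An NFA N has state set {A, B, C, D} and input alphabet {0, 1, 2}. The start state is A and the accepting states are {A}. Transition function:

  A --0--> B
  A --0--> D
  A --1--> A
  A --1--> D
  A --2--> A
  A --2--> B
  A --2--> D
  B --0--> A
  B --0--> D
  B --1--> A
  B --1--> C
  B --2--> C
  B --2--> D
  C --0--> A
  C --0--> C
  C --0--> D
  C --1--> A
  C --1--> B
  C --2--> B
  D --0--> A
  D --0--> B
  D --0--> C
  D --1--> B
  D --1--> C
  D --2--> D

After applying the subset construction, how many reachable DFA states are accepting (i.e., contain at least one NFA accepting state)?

5

Start state of the DFA: {A}.
{A} --0--> {B, D}  [new]
{A} --1--> {A, D}  [new]
{A} --2--> {A, B, D}  [new]
{B, D} --0--> {A, B, C, D}  [new]
{B, D} --1--> {A, B, C}  [new]
{B, D} --2--> {C, D}  [new]
{A, D} --0--> {A, B, C, D}  [seen]
{A, D} --1--> {A, B, C, D}  [seen]
{A, D} --2--> {A, B, D}  [seen]
{A, B, D} --0--> {A, B, C, D}  [seen]
{A, B, D} --1--> {A, B, C, D}  [seen]
{A, B, D} --2--> {A, B, C, D}  [seen]
{A, B, C, D} --0--> {A, B, C, D}  [seen]
{A, B, C, D} --1--> {A, B, C, D}  [seen]
{A, B, C, D} --2--> {A, B, C, D}  [seen]
{A, B, C} --0--> {A, B, C, D}  [seen]
{A, B, C} --1--> {A, B, C, D}  [seen]
{A, B, C} --2--> {A, B, C, D}  [seen]
{C, D} --0--> {A, B, C, D}  [seen]
{C, D} --1--> {A, B, C}  [seen]
{C, D} --2--> {B, D}  [seen]
Reachable DFA states: {A}, {B, D}, {A, D}, {A, B, D}, {A, B, C, D}, {A, B, C}, {C, D}.
Accepting DFA states (contain an NFA accepting state): {A}, {A, D}, {A, B, D}, {A, B, C, D}, {A, B, C}.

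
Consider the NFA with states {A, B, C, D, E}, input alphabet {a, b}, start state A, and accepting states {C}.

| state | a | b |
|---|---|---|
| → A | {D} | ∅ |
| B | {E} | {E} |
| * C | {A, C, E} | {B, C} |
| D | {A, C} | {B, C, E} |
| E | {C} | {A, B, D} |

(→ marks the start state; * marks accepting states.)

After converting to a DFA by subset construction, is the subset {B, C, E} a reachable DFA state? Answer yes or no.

Start state of the DFA: {A}.
{A} --a--> {D}  [new]
{A} --b--> ∅  [new]
{D} --a--> {A, C}  [new]
{D} --b--> {B, C, E}  [new]
∅ --a--> ∅  [seen]
∅ --b--> ∅  [seen]
{A, C} --a--> {A, C, D, E}  [new]
{A, C} --b--> {B, C}  [new]
{B, C, E} --a--> {A, C, E}  [new]
{B, C, E} --b--> {A, B, C, D, E}  [new]
{A, C, D, E} --a--> {A, C, D, E}  [seen]
{A, C, D, E} --b--> {A, B, C, D, E}  [seen]
{B, C} --a--> {A, C, E}  [seen]
{B, C} --b--> {B, C, E}  [seen]
{A, C, E} --a--> {A, C, D, E}  [seen]
{A, C, E} --b--> {A, B, C, D}  [new]
{A, B, C, D, E} --a--> {A, C, D, E}  [seen]
{A, B, C, D, E} --b--> {A, B, C, D, E}  [seen]
{A, B, C, D} --a--> {A, C, D, E}  [seen]
{A, B, C, D} --b--> {B, C, E}  [seen]
Reachable DFA states: {A}, {D}, ∅, {A, C}, {B, C, E}, {A, C, D, E}, {B, C}, {A, C, E}, {A, B, C, D, E}, {A, B, C, D}.
{B, C, E} is among them.

yes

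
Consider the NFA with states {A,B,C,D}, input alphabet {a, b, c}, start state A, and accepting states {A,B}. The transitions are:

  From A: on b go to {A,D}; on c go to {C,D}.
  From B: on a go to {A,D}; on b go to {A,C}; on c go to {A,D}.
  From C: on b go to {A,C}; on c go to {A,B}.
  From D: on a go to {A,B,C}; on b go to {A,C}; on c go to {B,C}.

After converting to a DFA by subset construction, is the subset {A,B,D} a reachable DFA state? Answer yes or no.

no

Start state of the DFA: {A}.
{A} --a--> ∅  [new]
{A} --b--> {A,D}  [new]
{A} --c--> {C,D}  [new]
∅ --a--> ∅  [seen]
∅ --b--> ∅  [seen]
∅ --c--> ∅  [seen]
{A,D} --a--> {A,B,C}  [new]
{A,D} --b--> {A,C,D}  [new]
{A,D} --c--> {B,C,D}  [new]
{C,D} --a--> {A,B,C}  [seen]
{C,D} --b--> {A,C}  [new]
{C,D} --c--> {A,B,C}  [seen]
{A,B,C} --a--> {A,D}  [seen]
{A,B,C} --b--> {A,C,D}  [seen]
{A,B,C} --c--> {A,B,C,D}  [new]
{A,C,D} --a--> {A,B,C}  [seen]
{A,C,D} --b--> {A,C,D}  [seen]
{A,C,D} --c--> {A,B,C,D}  [seen]
{B,C,D} --a--> {A,B,C,D}  [seen]
{B,C,D} --b--> {A,C}  [seen]
{B,C,D} --c--> {A,B,C,D}  [seen]
{A,C} --a--> ∅  [seen]
{A,C} --b--> {A,C,D}  [seen]
{A,C} --c--> {A,B,C,D}  [seen]
{A,B,C,D} --a--> {A,B,C,D}  [seen]
{A,B,C,D} --b--> {A,C,D}  [seen]
{A,B,C,D} --c--> {A,B,C,D}  [seen]
Reachable DFA states: {A}, ∅, {A,D}, {C,D}, {A,B,C}, {A,C,D}, {B,C,D}, {A,C}, {A,B,C,D}.
{A,B,D} is not among them.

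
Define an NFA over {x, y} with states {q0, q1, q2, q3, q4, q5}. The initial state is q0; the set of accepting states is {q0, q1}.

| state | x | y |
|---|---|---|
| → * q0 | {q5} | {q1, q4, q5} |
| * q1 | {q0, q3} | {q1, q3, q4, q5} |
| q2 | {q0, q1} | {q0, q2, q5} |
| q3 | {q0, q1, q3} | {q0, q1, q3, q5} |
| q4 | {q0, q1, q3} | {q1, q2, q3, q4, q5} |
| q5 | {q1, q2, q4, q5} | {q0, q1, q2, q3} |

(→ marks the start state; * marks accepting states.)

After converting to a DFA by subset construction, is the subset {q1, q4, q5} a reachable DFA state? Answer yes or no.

yes

Start state of the DFA: {q0}.
{q0} --x--> {q5}  [new]
{q0} --y--> {q1, q4, q5}  [new]
{q5} --x--> {q1, q2, q4, q5}  [new]
{q5} --y--> {q0, q1, q2, q3}  [new]
{q1, q4, q5} --x--> {q0, q1, q2, q3, q4, q5}  [new]
{q1, q4, q5} --y--> {q0, q1, q2, q3, q4, q5}  [seen]
{q1, q2, q4, q5} --x--> {q0, q1, q2, q3, q4, q5}  [seen]
{q1, q2, q4, q5} --y--> {q0, q1, q2, q3, q4, q5}  [seen]
{q0, q1, q2, q3} --x--> {q0, q1, q3, q5}  [new]
{q0, q1, q2, q3} --y--> {q0, q1, q2, q3, q4, q5}  [seen]
{q0, q1, q2, q3, q4, q5} --x--> {q0, q1, q2, q3, q4, q5}  [seen]
{q0, q1, q2, q3, q4, q5} --y--> {q0, q1, q2, q3, q4, q5}  [seen]
{q0, q1, q3, q5} --x--> {q0, q1, q2, q3, q4, q5}  [seen]
{q0, q1, q3, q5} --y--> {q0, q1, q2, q3, q4, q5}  [seen]
Reachable DFA states: {q0}, {q5}, {q1, q4, q5}, {q1, q2, q4, q5}, {q0, q1, q2, q3}, {q0, q1, q2, q3, q4, q5}, {q0, q1, q3, q5}.
{q1, q4, q5} is among them.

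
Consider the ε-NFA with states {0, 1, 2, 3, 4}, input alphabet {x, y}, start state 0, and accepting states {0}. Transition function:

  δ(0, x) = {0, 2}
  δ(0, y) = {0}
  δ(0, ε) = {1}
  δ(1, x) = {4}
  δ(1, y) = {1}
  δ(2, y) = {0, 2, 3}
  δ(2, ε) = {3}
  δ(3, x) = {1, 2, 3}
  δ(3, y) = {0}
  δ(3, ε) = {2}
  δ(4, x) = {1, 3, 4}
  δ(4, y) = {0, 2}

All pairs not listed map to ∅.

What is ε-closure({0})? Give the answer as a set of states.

Begin with {0}.
0 →ε {1}; add 1.
ε-closure = {0, 1}.

{0, 1}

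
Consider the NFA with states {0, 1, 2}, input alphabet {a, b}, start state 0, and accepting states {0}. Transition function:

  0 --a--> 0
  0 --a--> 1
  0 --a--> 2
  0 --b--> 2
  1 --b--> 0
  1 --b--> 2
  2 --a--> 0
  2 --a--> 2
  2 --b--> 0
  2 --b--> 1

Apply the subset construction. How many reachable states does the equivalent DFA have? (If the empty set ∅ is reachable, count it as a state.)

5

Start state of the DFA: {0}.
{0} --a--> {0, 1, 2}  [new]
{0} --b--> {2}  [new]
{0, 1, 2} --a--> {0, 1, 2}  [seen]
{0, 1, 2} --b--> {0, 1, 2}  [seen]
{2} --a--> {0, 2}  [new]
{2} --b--> {0, 1}  [new]
{0, 2} --a--> {0, 1, 2}  [seen]
{0, 2} --b--> {0, 1, 2}  [seen]
{0, 1} --a--> {0, 1, 2}  [seen]
{0, 1} --b--> {0, 2}  [seen]
Reachable DFA states: {0}, {0, 1, 2}, {2}, {0, 2}, {0, 1}.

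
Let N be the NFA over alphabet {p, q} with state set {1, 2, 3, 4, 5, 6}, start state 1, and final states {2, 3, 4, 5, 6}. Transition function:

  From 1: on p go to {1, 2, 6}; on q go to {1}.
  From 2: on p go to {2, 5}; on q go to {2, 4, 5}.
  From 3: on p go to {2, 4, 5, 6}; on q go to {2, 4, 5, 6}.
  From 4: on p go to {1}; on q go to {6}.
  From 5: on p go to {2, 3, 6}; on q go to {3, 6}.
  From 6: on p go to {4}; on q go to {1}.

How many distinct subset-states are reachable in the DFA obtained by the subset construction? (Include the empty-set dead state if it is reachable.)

6

Start state of the DFA: {1}.
{1} --p--> {1, 2, 6}  [new]
{1} --q--> {1}  [seen]
{1, 2, 6} --p--> {1, 2, 4, 5, 6}  [new]
{1, 2, 6} --q--> {1, 2, 4, 5}  [new]
{1, 2, 4, 5, 6} --p--> {1, 2, 3, 4, 5, 6}  [new]
{1, 2, 4, 5, 6} --q--> {1, 2, 3, 4, 5, 6}  [seen]
{1, 2, 4, 5} --p--> {1, 2, 3, 5, 6}  [new]
{1, 2, 4, 5} --q--> {1, 2, 3, 4, 5, 6}  [seen]
{1, 2, 3, 4, 5, 6} --p--> {1, 2, 3, 4, 5, 6}  [seen]
{1, 2, 3, 4, 5, 6} --q--> {1, 2, 3, 4, 5, 6}  [seen]
{1, 2, 3, 5, 6} --p--> {1, 2, 3, 4, 5, 6}  [seen]
{1, 2, 3, 5, 6} --q--> {1, 2, 3, 4, 5, 6}  [seen]
Reachable DFA states: {1}, {1, 2, 6}, {1, 2, 4, 5, 6}, {1, 2, 4, 5}, {1, 2, 3, 4, 5, 6}, {1, 2, 3, 5, 6}.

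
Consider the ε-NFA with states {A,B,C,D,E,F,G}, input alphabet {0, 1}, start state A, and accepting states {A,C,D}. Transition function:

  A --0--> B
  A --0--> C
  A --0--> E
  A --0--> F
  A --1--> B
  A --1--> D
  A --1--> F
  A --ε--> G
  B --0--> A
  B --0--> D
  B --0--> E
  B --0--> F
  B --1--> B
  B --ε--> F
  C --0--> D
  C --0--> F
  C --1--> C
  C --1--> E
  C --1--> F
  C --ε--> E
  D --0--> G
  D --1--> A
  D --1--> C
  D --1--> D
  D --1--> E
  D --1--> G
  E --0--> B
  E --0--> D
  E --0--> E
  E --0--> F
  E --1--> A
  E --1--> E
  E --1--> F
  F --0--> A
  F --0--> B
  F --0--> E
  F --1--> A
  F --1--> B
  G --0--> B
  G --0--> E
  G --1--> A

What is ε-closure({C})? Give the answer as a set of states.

{C,E}

Begin with {C}.
C →ε {E}; add E.
ε-closure = {C,E}.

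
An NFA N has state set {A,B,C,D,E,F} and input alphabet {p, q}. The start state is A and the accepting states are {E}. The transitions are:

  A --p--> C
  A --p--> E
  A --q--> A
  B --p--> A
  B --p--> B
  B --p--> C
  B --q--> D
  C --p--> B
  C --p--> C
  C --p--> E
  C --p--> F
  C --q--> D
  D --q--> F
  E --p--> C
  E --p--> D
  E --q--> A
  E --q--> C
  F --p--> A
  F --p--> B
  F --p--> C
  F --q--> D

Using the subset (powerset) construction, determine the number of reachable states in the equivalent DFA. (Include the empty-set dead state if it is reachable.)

Start state of the DFA: {A}.
{A} --p--> {C,E}  [new]
{A} --q--> {A}  [seen]
{C,E} --p--> {B,C,D,E,F}  [new]
{C,E} --q--> {A,C,D}  [new]
{B,C,D,E,F} --p--> {A,B,C,D,E,F}  [new]
{B,C,D,E,F} --q--> {A,C,D,F}  [new]
{A,C,D} --p--> {B,C,E,F}  [new]
{A,C,D} --q--> {A,D,F}  [new]
{A,B,C,D,E,F} --p--> {A,B,C,D,E,F}  [seen]
{A,B,C,D,E,F} --q--> {A,C,D,F}  [seen]
{A,C,D,F} --p--> {A,B,C,E,F}  [new]
{A,C,D,F} --q--> {A,D,F}  [seen]
{B,C,E,F} --p--> {A,B,C,D,E,F}  [seen]
{B,C,E,F} --q--> {A,C,D}  [seen]
{A,D,F} --p--> {A,B,C,E}  [new]
{A,D,F} --q--> {A,D,F}  [seen]
{A,B,C,E,F} --p--> {A,B,C,D,E,F}  [seen]
{A,B,C,E,F} --q--> {A,C,D}  [seen]
{A,B,C,E} --p--> {A,B,C,D,E,F}  [seen]
{A,B,C,E} --q--> {A,C,D}  [seen]
Reachable DFA states: {A}, {C,E}, {B,C,D,E,F}, {A,C,D}, {A,B,C,D,E,F}, {A,C,D,F}, {B,C,E,F}, {A,D,F}, {A,B,C,E,F}, {A,B,C,E}.

10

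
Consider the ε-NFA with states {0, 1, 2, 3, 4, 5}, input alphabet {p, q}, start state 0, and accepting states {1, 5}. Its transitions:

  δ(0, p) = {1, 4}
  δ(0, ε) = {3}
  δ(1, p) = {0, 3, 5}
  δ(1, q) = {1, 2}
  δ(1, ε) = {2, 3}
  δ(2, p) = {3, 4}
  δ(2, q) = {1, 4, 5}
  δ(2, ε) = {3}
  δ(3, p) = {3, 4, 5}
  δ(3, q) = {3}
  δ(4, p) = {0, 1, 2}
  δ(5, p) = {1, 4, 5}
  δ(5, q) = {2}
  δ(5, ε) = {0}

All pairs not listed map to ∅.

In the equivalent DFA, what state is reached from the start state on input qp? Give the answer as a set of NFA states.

Start: {0, 3}.
δ(0,q) = ∅; δ(3,q) = {3}.
Union: {3}.
After q: {3}.
δ(3,p) = {3, 4, 5}.
Union: {3, 4, 5}.
ε-closure gives {0, 3, 4, 5}.
After p: {0, 3, 4, 5}.

{0, 3, 4, 5}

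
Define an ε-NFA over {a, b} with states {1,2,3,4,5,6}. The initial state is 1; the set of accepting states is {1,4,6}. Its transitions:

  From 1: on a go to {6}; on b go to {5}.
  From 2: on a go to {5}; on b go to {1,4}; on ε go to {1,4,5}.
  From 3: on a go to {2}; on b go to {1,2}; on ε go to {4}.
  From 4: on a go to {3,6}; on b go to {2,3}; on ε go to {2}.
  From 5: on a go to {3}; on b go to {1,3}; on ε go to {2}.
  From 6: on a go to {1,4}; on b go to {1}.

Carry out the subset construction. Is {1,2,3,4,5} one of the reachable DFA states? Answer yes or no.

Start state of the DFA: {1} (ε-closure of the NFA start).
{1} --a--> {6}  [new]
{1} --b--> {1,2,4,5}  [new]
{6} --a--> {1,2,4,5}  [seen]
{6} --b--> {1}  [seen]
{1,2,4,5} --a--> {1,2,3,4,5,6}  [new]
{1,2,4,5} --b--> {1,2,3,4,5}  [new]
{1,2,3,4,5,6} --a--> {1,2,3,4,5,6}  [seen]
{1,2,3,4,5,6} --b--> {1,2,3,4,5}  [seen]
{1,2,3,4,5} --a--> {1,2,3,4,5,6}  [seen]
{1,2,3,4,5} --b--> {1,2,3,4,5}  [seen]
Reachable DFA states: {1}, {6}, {1,2,4,5}, {1,2,3,4,5,6}, {1,2,3,4,5}.
{1,2,3,4,5} is among them.

yes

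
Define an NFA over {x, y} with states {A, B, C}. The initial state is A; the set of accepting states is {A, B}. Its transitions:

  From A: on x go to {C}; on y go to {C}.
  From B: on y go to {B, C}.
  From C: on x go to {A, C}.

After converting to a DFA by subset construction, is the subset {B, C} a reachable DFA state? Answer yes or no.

no

Start state of the DFA: {A}.
{A} --x--> {C}  [new]
{A} --y--> {C}  [seen]
{C} --x--> {A, C}  [new]
{C} --y--> ∅  [new]
{A, C} --x--> {A, C}  [seen]
{A, C} --y--> {C}  [seen]
∅ --x--> ∅  [seen]
∅ --y--> ∅  [seen]
Reachable DFA states: {A}, {C}, {A, C}, ∅.
{B, C} is not among them.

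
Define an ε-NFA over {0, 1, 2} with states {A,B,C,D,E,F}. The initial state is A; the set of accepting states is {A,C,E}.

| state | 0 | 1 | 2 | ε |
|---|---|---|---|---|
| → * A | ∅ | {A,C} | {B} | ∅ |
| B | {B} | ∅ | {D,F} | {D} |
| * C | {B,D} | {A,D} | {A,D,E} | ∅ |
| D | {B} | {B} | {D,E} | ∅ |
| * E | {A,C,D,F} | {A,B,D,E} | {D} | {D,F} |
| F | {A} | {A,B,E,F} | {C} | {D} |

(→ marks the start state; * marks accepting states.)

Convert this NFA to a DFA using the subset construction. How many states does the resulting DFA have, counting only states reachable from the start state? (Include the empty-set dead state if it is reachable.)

15

Start state of the DFA: {A} (ε-closure of the NFA start).
{A} --0--> ∅  [new]
{A} --1--> {A,C}  [new]
{A} --2--> {B,D}  [new]
∅ --0--> ∅  [seen]
∅ --1--> ∅  [seen]
∅ --2--> ∅  [seen]
{A,C} --0--> {B,D}  [seen]
{A,C} --1--> {A,C,D}  [new]
{A,C} --2--> {A,B,D,E,F}  [new]
{B,D} --0--> {B,D}  [seen]
{B,D} --1--> {B,D}  [seen]
{B,D} --2--> {D,E,F}  [new]
{A,C,D} --0--> {B,D}  [seen]
{A,C,D} --1--> {A,B,C,D}  [new]
{A,C,D} --2--> {A,B,D,E,F}  [seen]
{A,B,D,E,F} --0--> {A,B,C,D,F}  [new]
{A,B,D,E,F} --1--> {A,B,C,D,E,F}  [new]
{A,B,D,E,F} --2--> {B,C,D,E,F}  [new]
{D,E,F} --0--> {A,B,C,D,F}  [seen]
{D,E,F} --1--> {A,B,D,E,F}  [seen]
{D,E,F} --2--> {C,D,E,F}  [new]
{A,B,C,D} --0--> {B,D}  [seen]
{A,B,C,D} --1--> {A,B,C,D}  [seen]
{A,B,C,D} --2--> {A,B,D,E,F}  [seen]
{A,B,C,D,F} --0--> {A,B,D}  [new]
{A,B,C,D,F} --1--> {A,B,C,D,E,F}  [seen]
{A,B,C,D,F} --2--> {A,B,C,D,E,F}  [seen]
{A,B,C,D,E,F} --0--> {A,B,C,D,F}  [seen]
{A,B,C,D,E,F} --1--> {A,B,C,D,E,F}  [seen]
{A,B,C,D,E,F} --2--> {A,B,C,D,E,F}  [seen]
{B,C,D,E,F} --0--> {A,B,C,D,F}  [seen]
{B,C,D,E,F} --1--> {A,B,D,E,F}  [seen]
{B,C,D,E,F} --2--> {A,C,D,E,F}  [new]
{C,D,E,F} --0--> {A,B,C,D,F}  [seen]
{C,D,E,F} --1--> {A,B,D,E,F}  [seen]
{C,D,E,F} --2--> {A,C,D,E,F}  [seen]
{A,B,D} --0--> {B,D}  [seen]
{A,B,D} --1--> {A,B,C,D}  [seen]
{A,B,D} --2--> {B,D,E,F}  [new]
{A,C,D,E,F} --0--> {A,B,C,D,F}  [seen]
{A,C,D,E,F} --1--> {A,B,C,D,E,F}  [seen]
{A,C,D,E,F} --2--> {A,B,C,D,E,F}  [seen]
{B,D,E,F} --0--> {A,B,C,D,F}  [seen]
{B,D,E,F} --1--> {A,B,D,E,F}  [seen]
{B,D,E,F} --2--> {C,D,E,F}  [seen]
Reachable DFA states: {A}, ∅, {A,C}, {B,D}, {A,C,D}, {A,B,D,E,F}, {D,E,F}, {A,B,C,D}, {A,B,C,D,F}, {A,B,C,D,E,F}, {B,C,D,E,F}, {C,D,E,F}, {A,B,D}, {A,C,D,E,F}, {B,D,E,F}.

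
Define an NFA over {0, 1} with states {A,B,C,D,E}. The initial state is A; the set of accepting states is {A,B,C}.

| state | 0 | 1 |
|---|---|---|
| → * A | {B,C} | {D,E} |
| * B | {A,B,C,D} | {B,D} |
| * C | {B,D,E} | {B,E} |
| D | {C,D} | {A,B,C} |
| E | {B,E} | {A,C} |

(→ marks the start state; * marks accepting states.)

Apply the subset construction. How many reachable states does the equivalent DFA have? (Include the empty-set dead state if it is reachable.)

8

Start state of the DFA: {A}.
{A} --0--> {B,C}  [new]
{A} --1--> {D,E}  [new]
{B,C} --0--> {A,B,C,D,E}  [new]
{B,C} --1--> {B,D,E}  [new]
{D,E} --0--> {B,C,D,E}  [new]
{D,E} --1--> {A,B,C}  [new]
{A,B,C,D,E} --0--> {A,B,C,D,E}  [seen]
{A,B,C,D,E} --1--> {A,B,C,D,E}  [seen]
{B,D,E} --0--> {A,B,C,D,E}  [seen]
{B,D,E} --1--> {A,B,C,D}  [new]
{B,C,D,E} --0--> {A,B,C,D,E}  [seen]
{B,C,D,E} --1--> {A,B,C,D,E}  [seen]
{A,B,C} --0--> {A,B,C,D,E}  [seen]
{A,B,C} --1--> {B,D,E}  [seen]
{A,B,C,D} --0--> {A,B,C,D,E}  [seen]
{A,B,C,D} --1--> {A,B,C,D,E}  [seen]
Reachable DFA states: {A}, {B,C}, {D,E}, {A,B,C,D,E}, {B,D,E}, {B,C,D,E}, {A,B,C}, {A,B,C,D}.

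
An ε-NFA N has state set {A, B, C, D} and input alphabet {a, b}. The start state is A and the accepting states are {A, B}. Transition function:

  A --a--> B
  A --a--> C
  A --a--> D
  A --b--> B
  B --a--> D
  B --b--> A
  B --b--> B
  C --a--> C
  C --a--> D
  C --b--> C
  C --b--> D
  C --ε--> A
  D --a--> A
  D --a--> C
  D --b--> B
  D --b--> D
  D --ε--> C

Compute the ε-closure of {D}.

Begin with {D}.
D →ε {C}; add C.
C →ε {A}; add A.
ε-closure = {A, C, D}.

{A, C, D}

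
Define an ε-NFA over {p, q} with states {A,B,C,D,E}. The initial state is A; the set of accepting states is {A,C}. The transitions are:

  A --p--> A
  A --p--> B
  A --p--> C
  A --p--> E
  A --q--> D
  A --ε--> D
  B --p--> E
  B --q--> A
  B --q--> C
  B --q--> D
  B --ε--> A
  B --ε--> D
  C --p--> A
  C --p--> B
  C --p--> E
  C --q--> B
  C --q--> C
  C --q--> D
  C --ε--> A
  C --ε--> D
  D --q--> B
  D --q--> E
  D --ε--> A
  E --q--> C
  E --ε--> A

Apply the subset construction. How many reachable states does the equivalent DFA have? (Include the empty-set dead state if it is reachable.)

Start state of the DFA: {A,D} (ε-closure of the NFA start).
{A,D} --p--> {A,B,C,D,E}  [new]
{A,D} --q--> {A,B,D,E}  [new]
{A,B,C,D,E} --p--> {A,B,C,D,E}  [seen]
{A,B,C,D,E} --q--> {A,B,C,D,E}  [seen]
{A,B,D,E} --p--> {A,B,C,D,E}  [seen]
{A,B,D,E} --q--> {A,B,C,D,E}  [seen]
Reachable DFA states: {A,D}, {A,B,C,D,E}, {A,B,D,E}.

3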